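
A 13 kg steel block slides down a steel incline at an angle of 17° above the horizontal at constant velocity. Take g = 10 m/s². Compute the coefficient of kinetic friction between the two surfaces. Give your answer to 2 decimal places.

At constant velocity the net force along the incline is zero: mg sin 17° = μ mg cos 17°.
So μ = tan 17° = 0.2924 / 0.9563 = 0.3058.

0.31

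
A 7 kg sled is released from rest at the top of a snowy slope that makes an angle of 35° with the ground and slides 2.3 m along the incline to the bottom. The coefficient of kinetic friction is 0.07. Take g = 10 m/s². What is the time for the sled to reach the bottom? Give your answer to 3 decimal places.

0.944 s

The weight component along the incline is mg sin 35° = 40.150 N and the normal force is N = mg cos 35° = 57.341 N.
Friction up the slope is f = μN = 0.07 × 57.341 = 4.014 N, so the net downslope force is 40.150 − 4.014 = 36.136 N and a = 36.136 / 7 = 5.1623 m/s².
Starting from rest, L = ½at², so t = √(2L/a) = √(2 × 2.3 / 5.1623) = 0.9440 s.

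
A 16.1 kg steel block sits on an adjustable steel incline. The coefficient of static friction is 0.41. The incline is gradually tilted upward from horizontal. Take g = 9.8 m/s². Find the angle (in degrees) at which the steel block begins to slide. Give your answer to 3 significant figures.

At the threshold of sliding, static friction is at its maximum μ_s N and exactly balances the weight component along the incline: mg sin θ = μ_s mg cos θ.
Hence tan θ = μ_s = 0.41, so θ = arctan(0.41) = 22.2936°.

22.3°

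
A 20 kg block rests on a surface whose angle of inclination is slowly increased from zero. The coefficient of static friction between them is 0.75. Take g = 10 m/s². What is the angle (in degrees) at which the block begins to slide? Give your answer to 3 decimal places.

36.870°

At the threshold of sliding, static friction is at its maximum μ_s N and exactly balances the weight component along the incline: mg sin θ = μ_s mg cos θ.
Hence tan θ = μ_s = 0.75, so θ = arctan(0.75) = 36.8699°.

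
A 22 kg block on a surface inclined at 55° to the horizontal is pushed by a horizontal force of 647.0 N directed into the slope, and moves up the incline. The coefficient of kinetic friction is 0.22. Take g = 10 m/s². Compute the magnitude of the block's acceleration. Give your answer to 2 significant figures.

The horizontal push has components F cos 55° = 647.0 × 0.5736 = 371.119 N up the incline and F sin 55° = 647.0 × 0.8192 = 530.022 N pressing into the surface.
The normal force is therefore N = mg cos 55° + F sin 55° = 126.192 + 530.022 = 656.214 N, and kinetic friction down the slope is μN = 0.22 × 656.214 = 144.367 N.
Along the incline: F cos 55° − mg sin 55° − μN = ma, so 371.119 − 180.224 − 144.367 = 22 a, giving a = 2.1149 m/s².

2.1 m/s²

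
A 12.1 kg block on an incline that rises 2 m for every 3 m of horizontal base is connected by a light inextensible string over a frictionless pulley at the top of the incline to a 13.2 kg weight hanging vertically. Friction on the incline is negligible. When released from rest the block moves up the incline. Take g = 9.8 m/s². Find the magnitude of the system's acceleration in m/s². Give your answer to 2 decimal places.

2.51 m/s²

For the block on the incline: the weight component along the slope is m₁g sin 33.69° = 12.1 × 9.8 × 0.5547 = 65.776 N and the normal force is N = m₁g cos 33.69° = 98.665 N.
Newton's second law for the block (up-slope positive): T − 65.776 = 12.1 a. For the hanging weight (downward positive): 13.2 × 9.8 − T = 13.2 a.
Adding the two equations eliminates T: 63.584 = 25.3 a, so a = 2.5132 m/s².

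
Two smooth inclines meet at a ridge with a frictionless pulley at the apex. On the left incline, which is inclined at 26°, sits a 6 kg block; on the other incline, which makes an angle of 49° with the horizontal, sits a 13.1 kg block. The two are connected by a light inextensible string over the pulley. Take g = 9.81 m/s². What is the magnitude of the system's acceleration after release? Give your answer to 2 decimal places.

Resolve each weight along its own incline: the 6 kg mass has component 6 × 9.81 × sin 26° = 25.803 N down its slope, and the 13.1 kg mass has 13.1 × 9.81 × sin 49° = 96.988 N down its slope.
The 13.1 kg side's 96.988 N exceeds the other side's 25.803 N, so that mass slides down and the 6 kg mass slides up. Taking that direction as positive, Newton's second law for the whole system gives 96.988 − 25.803 = (6 + 13.1) a, so a = 71.185 / 19.1 = 3.7270 m/s².

3.73 m/s²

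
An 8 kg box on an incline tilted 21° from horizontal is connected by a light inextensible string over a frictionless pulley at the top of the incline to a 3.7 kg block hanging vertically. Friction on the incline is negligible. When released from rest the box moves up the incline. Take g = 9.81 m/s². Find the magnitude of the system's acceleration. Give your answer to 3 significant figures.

0.698 m/s²

For the box on the incline: the weight component along the slope is m₁g sin 21° = 8 × 9.81 × 0.3584 = 28.127 N and the normal force is N = m₁g cos 21° = 73.267 N.
Newton's second law for the box (up-slope positive): T − 28.127 = 8 a. For the hanging block (downward positive): 3.7 × 9.81 − T = 3.7 a.
Adding the two equations eliminates T: 8.170 = 11.7 a, so a = 0.6983 m/s².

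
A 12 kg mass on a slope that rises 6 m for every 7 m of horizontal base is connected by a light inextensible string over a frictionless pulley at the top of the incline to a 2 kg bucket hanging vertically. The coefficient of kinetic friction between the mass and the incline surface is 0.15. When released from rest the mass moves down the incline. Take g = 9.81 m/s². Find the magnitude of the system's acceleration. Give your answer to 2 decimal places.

3.11 m/s²

For the mass on the incline: the weight component along the slope is m₁g sin 40.60° = 12 × 9.81 × 0.6508 = 76.612 N and the normal force is N = m₁g cos 40.60° = 89.380 N.
Kinetic friction opposes the mass's motion down the incline: f = μN = 0.15 × 89.380 = 13.407 N acting up the slope.
Newton's second law for the mass (down-slope positive): 76.612 − 13.407 − T = 12 a. For the hanging bucket (upward positive): T − 2 × 9.81 = 2 a.
Adding the two equations eliminates T: 43.585 = 14 a, so a = 3.1132 m/s².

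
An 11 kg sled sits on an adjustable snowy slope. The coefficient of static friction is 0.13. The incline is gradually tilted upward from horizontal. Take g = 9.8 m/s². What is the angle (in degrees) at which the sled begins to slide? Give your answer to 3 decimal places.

7.407°

At the threshold of sliding, static friction is at its maximum μ_s N and exactly balances the weight component along the incline: mg sin θ = μ_s mg cos θ.
Hence tan θ = μ_s = 0.13, so θ = arctan(0.13) = 7.4069°.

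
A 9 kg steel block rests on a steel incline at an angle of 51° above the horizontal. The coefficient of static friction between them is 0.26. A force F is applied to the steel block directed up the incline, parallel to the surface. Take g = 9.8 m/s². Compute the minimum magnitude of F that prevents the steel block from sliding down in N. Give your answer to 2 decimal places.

The normal force is N = mg cos 51° = 55.506 N. With F at its minimum the steel block is on the verge of sliding down, so static friction is at its maximum μ_s N = 0.26 × 55.506 = 14.432 N and acts up the slope.
Equilibrium along the incline: F + μ_s N = mg sin 51°, so F = 68.544 − 14.432 = 54.112 N.

54.11 N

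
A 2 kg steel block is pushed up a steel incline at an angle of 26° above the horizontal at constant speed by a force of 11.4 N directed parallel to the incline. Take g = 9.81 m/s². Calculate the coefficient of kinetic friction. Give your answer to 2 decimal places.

0.16

At constant speed ΣF = 0 along the incline. The applied 11.4 N acts up the slope; the weight component mg sin 26° = 8.601 N and kinetic friction μN both act down the slope.
So 11.4 = 8.601 + μ × 17.634, giving μ = (11.4 − 8.601) / 17.634 = 0.1587.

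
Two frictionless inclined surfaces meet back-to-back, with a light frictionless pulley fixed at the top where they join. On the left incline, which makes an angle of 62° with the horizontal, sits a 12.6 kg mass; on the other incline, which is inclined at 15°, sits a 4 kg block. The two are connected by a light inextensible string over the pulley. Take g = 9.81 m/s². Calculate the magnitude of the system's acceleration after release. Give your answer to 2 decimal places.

5.96 m/s²

Resolve each weight along its own incline: the 12.6 kg mass has component 12.6 × 9.81 × sin 62° = 109.138 N down its slope, and the 4 kg mass has 4 × 9.81 × sin 15° = 10.156 N down its slope.
The 12.6 kg side's 109.138 N exceeds the other side's 10.156 N, so that mass slides down and the 4 kg mass slides up. Taking that direction as positive, Newton's second law for the whole system gives 109.138 − 10.156 = (12.6 + 4) a, so a = 98.982 / 16.6 = 5.9628 m/s².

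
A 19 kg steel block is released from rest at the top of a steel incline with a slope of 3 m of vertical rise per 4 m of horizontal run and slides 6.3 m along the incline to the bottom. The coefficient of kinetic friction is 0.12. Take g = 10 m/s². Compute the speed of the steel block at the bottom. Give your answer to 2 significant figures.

8.0 m/s

The weight component along the incline is mg sin 36.87° = 114.000 N and the normal force is N = mg cos 36.87° = 152.000 N.
Friction up the slope is f = μN = 0.12 × 152.000 = 18.240 N, so the net downslope force is 114.000 − 18.240 = 95.760 N and a = 95.760 / 19 = 5.0400 m/s².
Starting from rest over a distance of 6.3 m, v² = 2aL = 2 × 5.0400 × 6.3 = 63.5040, so v = 7.9689 m/s.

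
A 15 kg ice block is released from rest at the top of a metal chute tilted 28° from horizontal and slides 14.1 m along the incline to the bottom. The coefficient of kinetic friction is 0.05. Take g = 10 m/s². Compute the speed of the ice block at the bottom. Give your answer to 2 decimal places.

10.95 m/s

The weight component along the incline is mg sin 28° = 70.421 N and the normal force is N = mg cos 28° = 132.442 N.
Friction up the slope is f = μN = 0.05 × 132.442 = 6.622 N, so the net downslope force is 70.421 − 6.622 = 63.799 N and a = 63.799 / 15 = 4.2533 m/s².
Starting from rest over a distance of 14.1 m, v² = 2aL = 2 × 4.2533 × 14.1 = 119.9431, so v = 10.9519 m/s.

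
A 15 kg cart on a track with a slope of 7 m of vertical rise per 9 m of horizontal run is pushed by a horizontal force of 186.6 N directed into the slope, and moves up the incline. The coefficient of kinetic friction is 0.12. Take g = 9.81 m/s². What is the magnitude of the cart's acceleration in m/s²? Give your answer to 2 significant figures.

2.0 m/s²

The horizontal push has components F cos 37.87° = 186.6 × 0.7894 = 147.302 N up the incline and F sin 37.87° = 186.6 × 0.6139 = 114.554 N pressing into the surface.
The normal force is therefore N = mg cos 37.87° + F sin 37.87° = 116.160 + 114.554 = 230.714 N, and kinetic friction down the slope is μN = 0.12 × 230.714 = 27.686 N.
Along the incline: F cos 37.87° − mg sin 37.87° − μN = ma, so 147.302 − 90.335 − 27.686 = 15 a, giving a = 1.9521 m/s².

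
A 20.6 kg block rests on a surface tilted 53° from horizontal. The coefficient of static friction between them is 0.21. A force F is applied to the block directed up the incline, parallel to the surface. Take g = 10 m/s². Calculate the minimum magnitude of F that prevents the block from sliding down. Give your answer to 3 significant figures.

The normal force is N = mg cos 53° = 123.974 N. With F at its minimum the block is on the verge of sliding down, so static friction is at its maximum μ_s N = 0.21 × 123.974 = 26.035 N and acts up the slope.
Equilibrium along the incline: F + μ_s N = mg sin 53°, so F = 164.519 − 26.035 = 138.484 N.

138 N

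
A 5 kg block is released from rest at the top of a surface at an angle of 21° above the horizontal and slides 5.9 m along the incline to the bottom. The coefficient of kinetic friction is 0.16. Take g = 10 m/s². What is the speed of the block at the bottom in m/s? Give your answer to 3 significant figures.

4.97 m/s

The weight component along the incline is mg sin 21° = 17.918 N and the normal force is N = mg cos 21° = 46.679 N.
Friction up the slope is f = μN = 0.16 × 46.679 = 7.469 N, so the net downslope force is 17.918 − 7.469 = 10.449 N and a = 10.449 / 5 = 2.0898 m/s².
Starting from rest over a distance of 5.9 m, v² = 2aL = 2 × 2.0898 × 5.9 = 24.6596, so v = 4.9658 m/s.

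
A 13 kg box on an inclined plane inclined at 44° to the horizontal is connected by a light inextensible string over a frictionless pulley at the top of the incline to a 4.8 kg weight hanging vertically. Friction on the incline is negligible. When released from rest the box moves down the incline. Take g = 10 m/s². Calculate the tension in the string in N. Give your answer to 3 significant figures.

For the box on the incline: the weight component along the slope is m₁g sin 44° = 13 × 10 × 0.6947 = 90.311 N and the normal force is N = m₁g cos 44° = 93.514 N.
Newton's second law for the box (down-slope positive): 90.311 − T = 13 a. For the hanging weight (upward positive): T − 4.8 × 10 = 4.8 a.
Adding the two equations eliminates T: 42.311 = 17.8 a, so a = 2.3770 m/s².
Then from the hanging weight's equation, T = 4.8 × (10 + 2.3770) = 59.410 N.

59.4 N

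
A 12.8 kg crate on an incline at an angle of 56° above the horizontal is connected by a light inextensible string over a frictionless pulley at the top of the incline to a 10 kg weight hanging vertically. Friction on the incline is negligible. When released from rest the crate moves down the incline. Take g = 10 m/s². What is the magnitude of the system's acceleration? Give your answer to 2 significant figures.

For the crate on the incline: the weight component along the slope is m₁g sin 56° = 12.8 × 10 × 0.8290 = 106.112 N and the normal force is N = m₁g cos 56° = 71.577 N.
Newton's second law for the crate (down-slope positive): 106.112 − T = 12.8 a. For the hanging weight (upward positive): T − 10 × 10 = 10 a.
Adding the two equations eliminates T: 6.112 = 22.8 a, so a = 0.2681 m/s².

0.27 m/s²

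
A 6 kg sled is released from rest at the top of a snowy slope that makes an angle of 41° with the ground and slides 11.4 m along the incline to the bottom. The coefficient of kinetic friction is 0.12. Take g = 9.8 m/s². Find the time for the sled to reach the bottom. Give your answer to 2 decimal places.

2.03 s

The weight component along the incline is mg sin 41° = 38.576 N and the normal force is N = mg cos 41° = 44.377 N.
Friction up the slope is f = μN = 0.12 × 44.377 = 5.325 N, so the net downslope force is 38.576 − 5.325 = 33.251 N and a = 33.251 / 6 = 5.5418 m/s².
Starting from rest, L = ½at², so t = √(2L/a) = √(2 × 11.4 / 5.5418) = 2.0283 s.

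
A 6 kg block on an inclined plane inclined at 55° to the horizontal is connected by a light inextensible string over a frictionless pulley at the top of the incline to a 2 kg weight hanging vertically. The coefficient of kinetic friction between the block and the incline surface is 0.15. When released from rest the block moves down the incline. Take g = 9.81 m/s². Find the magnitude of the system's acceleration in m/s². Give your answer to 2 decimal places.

2.94 m/s²

For the block on the incline: the weight component along the slope is m₁g sin 55° = 6 × 9.81 × 0.8192 = 48.218 N and the normal force is N = m₁g cos 55° = 33.761 N.
Kinetic friction opposes the block's motion down the incline: f = μN = 0.15 × 33.761 = 5.064 N acting up the slope.
Newton's second law for the block (down-slope positive): 48.218 − 5.064 − T = 6 a. For the hanging weight (upward positive): T − 2 × 9.81 = 2 a.
Adding the two equations eliminates T: 23.534 = 8 a, so a = 2.9417 m/s².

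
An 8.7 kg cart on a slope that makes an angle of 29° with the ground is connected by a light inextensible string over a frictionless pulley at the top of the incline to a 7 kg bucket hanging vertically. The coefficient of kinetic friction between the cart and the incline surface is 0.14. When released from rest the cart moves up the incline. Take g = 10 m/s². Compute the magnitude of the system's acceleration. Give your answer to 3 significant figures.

For the cart on the incline: the weight component along the slope is m₁g sin 29° = 8.7 × 10 × 0.4848 = 42.178 N and the normal force is N = m₁g cos 29° = 76.092 N.
Kinetic friction opposes the cart's motion up the incline: f = μN = 0.14 × 76.092 = 10.653 N acting down the slope.
Newton's second law for the cart (up-slope positive): T − 42.178 − 10.653 = 8.7 a. For the hanging bucket (downward positive): 7 × 10 − T = 7 a.
Adding the two equations eliminates T: 17.169 = 15.7 a, so a = 1.0936 m/s².

1.09 m/s²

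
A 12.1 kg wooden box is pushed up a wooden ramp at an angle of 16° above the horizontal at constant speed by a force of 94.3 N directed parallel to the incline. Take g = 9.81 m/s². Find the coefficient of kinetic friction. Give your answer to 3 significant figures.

At constant speed ΣF = 0 along the incline. The applied 94.3 N acts up the slope; the weight component mg sin 16° = 32.718 N and kinetic friction μN both act down the slope.
So 94.3 = 32.718 + μ × 114.103, giving μ = (94.3 − 32.718) / 114.103 = 0.5397.

0.540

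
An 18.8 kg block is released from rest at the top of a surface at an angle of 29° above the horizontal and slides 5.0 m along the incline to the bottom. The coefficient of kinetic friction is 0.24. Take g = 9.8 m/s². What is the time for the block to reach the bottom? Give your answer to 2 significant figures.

The weight component along the incline is mg sin 29° = 89.321 N and the normal force is N = mg cos 29° = 161.140 N.
Friction up the slope is f = μN = 0.24 × 161.140 = 38.674 N, so the net downslope force is 89.321 − 38.674 = 50.647 N and a = 50.647 / 18.8 = 2.6940 m/s².
Starting from rest, L = ½at², so t = √(2L/a) = √(2 × 5.0 / 2.6940) = 1.9266 s.

1.9 s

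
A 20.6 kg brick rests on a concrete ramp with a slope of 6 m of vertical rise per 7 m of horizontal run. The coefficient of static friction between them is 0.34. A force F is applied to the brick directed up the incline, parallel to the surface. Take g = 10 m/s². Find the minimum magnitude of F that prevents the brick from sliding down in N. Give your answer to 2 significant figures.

The normal force is N = mg cos 40.60° = 156.407 N. With F at its minimum the brick is on the verge of sliding down, so static friction is at its maximum μ_s N = 0.34 × 156.407 = 53.178 N and acts up the slope.
Equilibrium along the incline: F + μ_s N = mg sin 40.60°, so F = 134.063 − 53.178 = 80.885 N.

81 N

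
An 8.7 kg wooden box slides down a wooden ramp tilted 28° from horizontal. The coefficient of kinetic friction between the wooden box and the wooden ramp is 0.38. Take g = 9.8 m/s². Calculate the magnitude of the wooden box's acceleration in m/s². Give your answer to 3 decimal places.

Resolving the weight along the incline: the component pulling the wooden box down the slope is mg sin 28° = 8.7 × 9.8 × 0.4695 = 40.030 N, and the normal force is N = mg cos 28° = 8.7 × 9.8 × 0.8829 = 75.276 N.
Kinetic friction acts up the slope with magnitude f = μN = 0.38 × 75.276 = 28.605 N.
Net force along the incline is 40.030 − 28.605 = 11.425 N, so a = 11.425 / 8.7 = 1.3132 m/s².

1.313 m/s²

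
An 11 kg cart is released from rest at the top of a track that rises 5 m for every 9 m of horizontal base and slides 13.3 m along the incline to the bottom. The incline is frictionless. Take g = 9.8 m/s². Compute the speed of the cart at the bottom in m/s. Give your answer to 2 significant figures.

The weight component along the incline is mg sin 29.05° = 52.352 N and the normal force is N = mg cos 29.05° = 94.234 N.
With no friction, a = g sin 29.05° = 4.7593 m/s².
Starting from rest over a distance of 13.3 m, v² = 2aL = 2 × 4.7593 × 13.3 = 126.5974, so v = 11.2516 m/s.

11 m/s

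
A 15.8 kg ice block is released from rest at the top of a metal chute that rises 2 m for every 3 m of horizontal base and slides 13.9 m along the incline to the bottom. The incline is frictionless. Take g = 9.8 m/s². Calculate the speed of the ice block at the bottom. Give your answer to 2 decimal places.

12.29 m/s

The weight component along the incline is mg sin 33.69° = 85.890 N and the normal force is N = mg cos 33.69° = 128.835 N.
With no friction, a = g sin 33.69° = 5.4361 m/s².
Starting from rest over a distance of 13.9 m, v² = 2aL = 2 × 5.4361 × 13.9 = 151.1236, so v = 12.2932 m/s.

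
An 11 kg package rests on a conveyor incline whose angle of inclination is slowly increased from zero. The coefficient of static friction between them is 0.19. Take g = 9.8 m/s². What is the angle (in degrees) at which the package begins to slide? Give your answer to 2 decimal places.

At the threshold of sliding, static friction is at its maximum μ_s N and exactly balances the weight component along the incline: mg sin θ = μ_s mg cos θ.
Hence tan θ = μ_s = 0.19, so θ = arctan(0.19) = 10.7580°.

10.76°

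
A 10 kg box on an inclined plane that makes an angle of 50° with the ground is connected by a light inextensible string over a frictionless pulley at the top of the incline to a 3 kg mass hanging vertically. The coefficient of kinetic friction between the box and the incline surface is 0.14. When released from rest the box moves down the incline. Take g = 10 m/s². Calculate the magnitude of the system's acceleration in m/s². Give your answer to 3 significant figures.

2.89 m/s²

For the box on the incline: the weight component along the slope is m₁g sin 50° = 10 × 10 × 0.7660 = 76.600 N and the normal force is N = m₁g cos 50° = 64.279 N.
Kinetic friction opposes the box's motion down the incline: f = μN = 0.14 × 64.279 = 8.999 N acting up the slope.
Newton's second law for the box (down-slope positive): 76.600 − 8.999 − T = 10 a. For the hanging mass (upward positive): T − 3 × 10 = 3 a.
Adding the two equations eliminates T: 37.601 = 13 a, so a = 2.8924 m/s².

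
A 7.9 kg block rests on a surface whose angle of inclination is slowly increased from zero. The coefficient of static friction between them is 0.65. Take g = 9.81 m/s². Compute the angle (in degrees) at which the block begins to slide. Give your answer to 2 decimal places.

At the threshold of sliding, static friction is at its maximum μ_s N and exactly balances the weight component along the incline: mg sin θ = μ_s mg cos θ.
Hence tan θ = μ_s = 0.65, so θ = arctan(0.65) = 33.0239°.

33.02°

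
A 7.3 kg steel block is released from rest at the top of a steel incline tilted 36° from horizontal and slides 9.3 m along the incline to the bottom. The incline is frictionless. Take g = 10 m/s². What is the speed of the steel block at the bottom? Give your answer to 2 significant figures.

The weight component along the incline is mg sin 36° = 42.908 N and the normal force is N = mg cos 36° = 59.058 N.
With no friction, a = g sin 36° = 5.8779 m/s².
Starting from rest over a distance of 9.3 m, v² = 2aL = 2 × 5.8779 × 9.3 = 109.3289, so v = 10.4560 m/s.

10 m/s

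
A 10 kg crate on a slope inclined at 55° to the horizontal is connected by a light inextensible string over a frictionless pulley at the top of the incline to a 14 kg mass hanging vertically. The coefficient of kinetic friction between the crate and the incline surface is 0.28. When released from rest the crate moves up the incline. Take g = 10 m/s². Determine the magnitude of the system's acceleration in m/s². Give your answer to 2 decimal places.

For the crate on the incline: the weight component along the slope is m₁g sin 55° = 10 × 10 × 0.8192 = 81.920 N and the normal force is N = m₁g cos 55° = 57.358 N.
Kinetic friction opposes the crate's motion up the incline: f = μN = 0.28 × 57.358 = 16.060 N acting down the slope.
Newton's second law for the crate (up-slope positive): T − 81.920 − 16.060 = 10 a. For the hanging mass (downward positive): 14 × 10 − T = 14 a.
Adding the two equations eliminates T: 42.020 = 24 a, so a = 1.7508 m/s².

1.75 m/s²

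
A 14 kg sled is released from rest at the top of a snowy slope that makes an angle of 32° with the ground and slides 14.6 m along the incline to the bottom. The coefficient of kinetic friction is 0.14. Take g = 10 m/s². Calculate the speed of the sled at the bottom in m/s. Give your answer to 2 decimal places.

10.96 m/s

The weight component along the incline is mg sin 32° = 74.189 N and the normal force is N = mg cos 32° = 118.727 N.
Friction up the slope is f = μN = 0.14 × 118.727 = 16.622 N, so the net downslope force is 74.189 − 16.622 = 57.567 N and a = 57.567 / 14 = 4.1119 m/s².
Starting from rest over a distance of 14.6 m, v² = 2aL = 2 × 4.1119 × 14.6 = 120.0675, so v = 10.9575 m/s.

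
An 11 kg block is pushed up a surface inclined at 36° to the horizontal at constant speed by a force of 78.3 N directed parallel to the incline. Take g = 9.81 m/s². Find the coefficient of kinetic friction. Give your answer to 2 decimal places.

At constant speed ΣF = 0 along the incline. The applied 78.3 N acts up the slope; the weight component mg sin 36° = 63.428 N and kinetic friction μN both act down the slope.
So 78.3 = 63.428 + μ × 87.301, giving μ = (78.3 − 63.428) / 87.301 = 0.1704.

0.17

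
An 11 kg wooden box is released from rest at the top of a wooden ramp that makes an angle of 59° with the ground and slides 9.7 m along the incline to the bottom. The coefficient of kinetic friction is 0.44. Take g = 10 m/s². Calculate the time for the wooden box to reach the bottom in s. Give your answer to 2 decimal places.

The weight component along the incline is mg sin 59° = 94.288 N and the normal force is N = mg cos 59° = 56.654 N.
Friction up the slope is f = μN = 0.44 × 56.654 = 24.928 N, so the net downslope force is 94.288 − 24.928 = 69.360 N and a = 69.360 / 11 = 6.3055 m/s².
Starting from rest, L = ½at², so t = √(2L/a) = √(2 × 9.7 / 6.3055) = 1.7540 s.

1.75 s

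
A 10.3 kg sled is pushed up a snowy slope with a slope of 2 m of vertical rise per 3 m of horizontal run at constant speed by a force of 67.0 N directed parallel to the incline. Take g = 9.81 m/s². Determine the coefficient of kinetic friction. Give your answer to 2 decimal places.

0.13

At constant speed ΣF = 0 along the incline. The applied 67.0 N acts up the slope; the weight component mg sin 33.69° = 56.049 N and kinetic friction μN both act down the slope.
So 67.0 = 56.049 + μ × 84.073, giving μ = (67.0 − 56.049) / 84.073 = 0.1303.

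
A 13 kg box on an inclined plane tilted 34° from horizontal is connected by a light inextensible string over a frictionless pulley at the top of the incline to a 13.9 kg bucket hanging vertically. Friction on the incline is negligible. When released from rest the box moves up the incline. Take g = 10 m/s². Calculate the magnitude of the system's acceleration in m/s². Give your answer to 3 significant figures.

2.46 m/s²

For the box on the incline: the weight component along the slope is m₁g sin 34° = 13 × 10 × 0.5592 = 72.696 N and the normal force is N = m₁g cos 34° = 107.775 N.
Newton's second law for the box (up-slope positive): T − 72.696 = 13 a. For the hanging bucket (downward positive): 13.9 × 10 − T = 13.9 a.
Adding the two equations eliminates T: 66.304 = 26.9 a, so a = 2.4648 m/s².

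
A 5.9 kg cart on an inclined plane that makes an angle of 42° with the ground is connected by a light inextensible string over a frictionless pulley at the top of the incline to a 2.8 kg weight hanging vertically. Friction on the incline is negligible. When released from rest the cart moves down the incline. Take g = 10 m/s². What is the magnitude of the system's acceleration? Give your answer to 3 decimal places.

1.319 m/s²

For the cart on the incline: the weight component along the slope is m₁g sin 42° = 5.9 × 10 × 0.6691 = 39.477 N and the normal force is N = m₁g cos 42° = 43.846 N.
Newton's second law for the cart (down-slope positive): 39.477 − T = 5.9 a. For the hanging weight (upward positive): T − 2.8 × 10 = 2.8 a.
Adding the two equations eliminates T: 11.477 = 8.7 a, so a = 1.3192 m/s².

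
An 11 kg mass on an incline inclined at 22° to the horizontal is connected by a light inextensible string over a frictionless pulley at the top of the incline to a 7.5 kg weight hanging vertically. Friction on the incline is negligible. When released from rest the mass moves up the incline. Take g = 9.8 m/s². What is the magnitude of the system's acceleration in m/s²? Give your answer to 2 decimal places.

1.79 m/s²

For the mass on the incline: the weight component along the slope is m₁g sin 22° = 11 × 9.8 × 0.3746 = 40.382 N and the normal force is N = m₁g cos 22° = 99.950 N.
Newton's second law for the mass (up-slope positive): T − 40.382 = 11 a. For the hanging weight (downward positive): 7.5 × 9.8 − T = 7.5 a.
Adding the two equations eliminates T: 33.118 = 18.5 a, so a = 1.7902 m/s².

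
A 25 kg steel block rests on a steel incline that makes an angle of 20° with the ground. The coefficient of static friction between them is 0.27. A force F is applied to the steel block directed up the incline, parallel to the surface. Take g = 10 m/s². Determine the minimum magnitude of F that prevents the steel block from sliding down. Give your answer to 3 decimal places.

22.076 N

The normal force is N = mg cos 20° = 234.923 N. With F at its minimum the steel block is on the verge of sliding down, so static friction is at its maximum μ_s N = 0.27 × 234.923 = 63.429 N and acts up the slope.
Equilibrium along the incline: F + μ_s N = mg sin 20°, so F = 85.505 − 63.429 = 22.076 N.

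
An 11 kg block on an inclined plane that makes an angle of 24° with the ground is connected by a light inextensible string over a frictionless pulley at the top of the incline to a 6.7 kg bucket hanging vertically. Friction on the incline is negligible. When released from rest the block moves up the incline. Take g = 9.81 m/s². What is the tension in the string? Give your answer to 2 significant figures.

57 N

For the block on the incline: the weight component along the slope is m₁g sin 24° = 11 × 9.81 × 0.4067 = 43.887 N and the normal force is N = m₁g cos 24° = 98.581 N.
Newton's second law for the block (up-slope positive): T − 43.887 = 11 a. For the hanging bucket (downward positive): 6.7 × 9.81 − T = 6.7 a.
Adding the two equations eliminates T: 21.840 = 17.7 a, so a = 1.2339 m/s².
Then from the hanging bucket's equation, T = 6.7 × (9.81 − 1.2339) = 57.460 N.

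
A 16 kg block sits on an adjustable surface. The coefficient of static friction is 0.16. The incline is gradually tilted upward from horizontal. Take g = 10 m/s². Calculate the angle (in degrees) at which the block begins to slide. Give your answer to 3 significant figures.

9.09°

At the threshold of sliding, static friction is at its maximum μ_s N and exactly balances the weight component along the incline: mg sin θ = μ_s mg cos θ.
Hence tan θ = μ_s = 0.16, so θ = arctan(0.16) = 9.0903°.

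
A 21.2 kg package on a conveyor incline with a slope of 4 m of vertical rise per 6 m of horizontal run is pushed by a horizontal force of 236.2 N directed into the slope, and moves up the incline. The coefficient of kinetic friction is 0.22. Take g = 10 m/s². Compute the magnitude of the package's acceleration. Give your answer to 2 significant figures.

0.53 m/s²

The horizontal push has components F cos 33.69° = 236.2 × 0.8321 = 196.542 N up the incline and F sin 33.69° = 236.2 × 0.5547 = 131.020 N pressing into the surface.
The normal force is therefore N = mg cos 33.69° + F sin 33.69° = 176.405 + 131.020 = 307.425 N, and kinetic friction down the slope is μN = 0.22 × 307.425 = 67.633 N.
Along the incline: F cos 33.69° − mg sin 33.69° − μN = ma, so 196.542 − 117.596 − 67.633 = 21.2 a, giving a = 0.5336 m/s².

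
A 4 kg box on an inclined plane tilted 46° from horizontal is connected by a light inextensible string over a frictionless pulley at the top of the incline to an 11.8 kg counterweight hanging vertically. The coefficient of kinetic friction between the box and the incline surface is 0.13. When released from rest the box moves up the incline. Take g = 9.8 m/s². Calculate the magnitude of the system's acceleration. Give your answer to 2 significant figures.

5.3 m/s²

For the box on the incline: the weight component along the slope is m₁g sin 46° = 4 × 9.8 × 0.7193 = 28.197 N and the normal force is N = m₁g cos 46° = 27.231 N.
Kinetic friction opposes the box's motion up the incline: f = μN = 0.13 × 27.231 = 3.540 N acting down the slope.
Newton's second law for the box (up-slope positive): T − 28.197 − 3.540 = 4 a. For the hanging counterweight (downward positive): 11.8 × 9.8 − T = 11.8 a.
Adding the two equations eliminates T: 83.903 = 15.8 a, so a = 5.3103 m/s².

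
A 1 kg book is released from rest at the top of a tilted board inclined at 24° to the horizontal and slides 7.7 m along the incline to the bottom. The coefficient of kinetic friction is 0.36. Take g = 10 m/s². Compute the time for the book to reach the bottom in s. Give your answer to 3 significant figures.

4.45 s

The weight component along the incline is mg sin 24° = 4.067 N and the normal force is N = mg cos 24° = 9.135 N.
Friction up the slope is f = μN = 0.36 × 9.135 = 3.289 N, so the net downslope force is 4.067 − 3.289 = 0.778 N and a = 0.778 / 1 = 0.7780 m/s².
Starting from rest, L = ½at², so t = √(2L/a) = √(2 × 7.7 / 0.7780) = 4.4491 s.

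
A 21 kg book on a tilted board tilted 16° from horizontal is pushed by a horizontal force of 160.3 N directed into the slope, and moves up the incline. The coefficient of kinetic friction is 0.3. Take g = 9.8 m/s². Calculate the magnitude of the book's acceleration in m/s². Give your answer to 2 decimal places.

The horizontal push has components F cos 16° = 160.3 × 0.9613 = 154.096 N up the incline and F sin 16° = 160.3 × 0.2756 = 44.179 N pressing into the surface.
The normal force is therefore N = mg cos 16° + F sin 16° = 197.836 + 44.179 = 242.015 N, and kinetic friction down the slope is μN = 0.3 × 242.015 = 72.604 N.
Along the incline: F cos 16° − mg sin 16° − μN = ma, so 154.096 − 56.718 − 72.604 = 21 a, giving a = 1.1797 m/s².

1.18 m/s²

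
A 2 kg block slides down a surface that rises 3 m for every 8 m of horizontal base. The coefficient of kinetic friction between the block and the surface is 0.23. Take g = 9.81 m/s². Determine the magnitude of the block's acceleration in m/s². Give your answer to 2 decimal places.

1.33 m/s²

Resolving the weight along the incline: the component pulling the block down the slope is mg sin 20.56° = 2 × 9.81 × 0.3511 = 6.889 N, and the normal force is N = mg cos 20.56° = 2 × 9.81 × 0.9363 = 18.370 N.
Kinetic friction acts up the slope with magnitude f = μN = 0.23 × 18.370 = 4.225 N.
Net force along the incline is 6.889 − 4.225 = 2.664 N, so a = 2.664 / 2 = 1.3320 m/s².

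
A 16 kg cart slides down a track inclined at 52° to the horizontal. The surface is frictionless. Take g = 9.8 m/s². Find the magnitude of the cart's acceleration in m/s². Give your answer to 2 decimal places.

Resolving the weight along the incline: the component pulling the cart down the slope is mg sin 52° = 16 × 9.8 × 0.7880 = 123.558 N, and the normal force is N = mg cos 52° = 16 × 9.8 × 0.6157 = 96.542 N.
With no friction the net force along the incline is 123.558 N, so a = g sin 52° = 123.558 / 16 = 7.7224 m/s².

7.72 m/s²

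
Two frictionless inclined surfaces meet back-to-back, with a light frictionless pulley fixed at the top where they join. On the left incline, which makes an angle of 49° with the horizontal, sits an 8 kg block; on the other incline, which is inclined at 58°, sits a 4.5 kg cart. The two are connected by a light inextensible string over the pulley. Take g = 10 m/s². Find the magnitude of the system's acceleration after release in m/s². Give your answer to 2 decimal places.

1.78 m/s²

Resolve each weight along its own incline: the 8 kg mass has component 8 × 10 × sin 49° = 60.377 N down its slope, and the 4.5 kg mass has 4.5 × 10 × sin 58° = 38.162 N down its slope.
The 8 kg side's 60.377 N exceeds the other side's 38.162 N, so that mass slides down and the 4.5 kg mass slides up. Taking that direction as positive, Newton's second law for the whole system gives 60.377 − 38.162 = (8 + 4.5) a, so a = 22.215 / 12.5 = 1.7772 m/s².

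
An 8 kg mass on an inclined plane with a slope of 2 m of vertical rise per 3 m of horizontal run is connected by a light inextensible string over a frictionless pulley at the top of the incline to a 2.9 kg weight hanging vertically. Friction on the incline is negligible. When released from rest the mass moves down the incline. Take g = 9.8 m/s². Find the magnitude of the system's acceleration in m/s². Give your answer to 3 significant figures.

For the mass on the incline: the weight component along the slope is m₁g sin 33.69° = 8 × 9.8 × 0.5547 = 43.488 N and the normal force is N = m₁g cos 33.69° = 65.233 N.
Newton's second law for the mass (down-slope positive): 43.488 − T = 8 a. For the hanging weight (upward positive): T − 2.9 × 9.8 = 2.9 a.
Adding the two equations eliminates T: 15.068 = 10.9 a, so a = 1.3824 m/s².

1.38 m/s²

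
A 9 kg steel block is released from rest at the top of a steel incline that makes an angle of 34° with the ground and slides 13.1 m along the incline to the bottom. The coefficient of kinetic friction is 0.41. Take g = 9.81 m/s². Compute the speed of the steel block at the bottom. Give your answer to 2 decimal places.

7.51 m/s

The weight component along the incline is mg sin 34° = 49.371 N and the normal force is N = mg cos 34° = 73.196 N.
Friction up the slope is f = μN = 0.41 × 73.196 = 30.010 N, so the net downslope force is 49.371 − 30.010 = 19.361 N and a = 19.361 / 9 = 2.1512 m/s².
Starting from rest over a distance of 13.1 m, v² = 2aL = 2 × 2.1512 × 13.1 = 56.3614, so v = 7.5074 m/s.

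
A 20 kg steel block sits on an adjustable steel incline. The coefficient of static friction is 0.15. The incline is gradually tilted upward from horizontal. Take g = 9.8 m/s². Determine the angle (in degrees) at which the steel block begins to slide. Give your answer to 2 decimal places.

At the threshold of sliding, static friction is at its maximum μ_s N and exactly balances the weight component along the incline: mg sin θ = μ_s mg cos θ.
Hence tan θ = μ_s = 0.15, so θ = arctan(0.15) = 8.5308°.

8.53°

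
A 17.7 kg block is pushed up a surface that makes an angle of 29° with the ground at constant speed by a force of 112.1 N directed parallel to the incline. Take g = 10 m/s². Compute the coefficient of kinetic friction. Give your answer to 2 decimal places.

At constant speed ΣF = 0 along the incline. The applied 112.1 N acts up the slope; the weight component mg sin 29° = 85.811 N and kinetic friction μN both act down the slope.
So 112.1 = 85.811 + μ × 154.808, giving μ = (112.1 − 85.811) / 154.808 = 0.1698.

0.17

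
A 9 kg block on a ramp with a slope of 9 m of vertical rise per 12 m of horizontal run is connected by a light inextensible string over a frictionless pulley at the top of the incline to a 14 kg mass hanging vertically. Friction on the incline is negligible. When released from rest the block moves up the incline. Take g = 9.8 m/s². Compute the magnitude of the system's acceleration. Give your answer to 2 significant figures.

For the block on the incline: the weight component along the slope is m₁g sin 36.87° = 9 × 9.8 × 0.6000 = 52.920 N and the normal force is N = m₁g cos 36.87° = 70.560 N.
Newton's second law for the block (up-slope positive): T − 52.920 = 9 a. For the hanging mass (downward positive): 14 × 9.8 − T = 14 a.
Adding the two equations eliminates T: 84.280 = 23 a, so a = 3.6643 m/s².

3.7 m/s²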